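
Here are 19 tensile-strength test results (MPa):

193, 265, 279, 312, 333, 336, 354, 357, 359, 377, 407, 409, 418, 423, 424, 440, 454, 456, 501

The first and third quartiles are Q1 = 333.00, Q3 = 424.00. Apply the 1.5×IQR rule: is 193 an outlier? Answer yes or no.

IQR = Q3 − Q1 = 424.00 − 333.00 = 91.00.
Lower fence = Q1 − 1.5·IQR = 333.00 − 136.50 = 196.50.
Upper fence = Q3 + 1.5·IQR = 424.00 + 136.50 = 560.50.
193 lies below the lower fence.

yes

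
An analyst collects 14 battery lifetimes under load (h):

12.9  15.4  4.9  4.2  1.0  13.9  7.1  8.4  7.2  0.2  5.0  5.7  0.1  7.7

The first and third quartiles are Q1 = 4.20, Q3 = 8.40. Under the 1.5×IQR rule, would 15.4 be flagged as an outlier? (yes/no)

yes

IQR = Q3 − Q1 = 8.40 − 4.20 = 4.20.
Lower fence = Q1 − 1.5·IQR = 4.20 − 6.30 = -2.10.
Upper fence = Q3 + 1.5·IQR = 8.40 + 6.30 = 14.70.
15.4 lies above the upper fence.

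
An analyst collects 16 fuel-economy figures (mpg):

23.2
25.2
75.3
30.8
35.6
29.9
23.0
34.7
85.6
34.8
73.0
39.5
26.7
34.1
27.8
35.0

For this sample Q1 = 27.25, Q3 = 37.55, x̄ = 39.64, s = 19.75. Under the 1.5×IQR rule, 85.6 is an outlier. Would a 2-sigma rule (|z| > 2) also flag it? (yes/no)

z = (85.6 − 39.64) / 19.75 = 2.33.
|z| = 2.33 > 2.

yes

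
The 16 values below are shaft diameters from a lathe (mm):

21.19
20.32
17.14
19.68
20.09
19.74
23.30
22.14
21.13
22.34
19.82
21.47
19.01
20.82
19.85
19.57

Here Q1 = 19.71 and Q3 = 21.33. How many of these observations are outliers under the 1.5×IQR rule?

IQR = 1.62; fences at 19.71 − 2.43 = 17.28 and 21.33 + 2.43 = 23.76.
Outside the cutoffs: 17.14.

1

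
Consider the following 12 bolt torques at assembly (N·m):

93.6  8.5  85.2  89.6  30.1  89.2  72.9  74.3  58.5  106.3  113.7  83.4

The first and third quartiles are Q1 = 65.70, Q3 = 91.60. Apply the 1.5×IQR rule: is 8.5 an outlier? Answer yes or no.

IQR = Q3 − Q1 = 91.60 − 65.70 = 25.90.
Lower fence = Q1 − 1.5·IQR = 65.70 − 38.85 = 26.85.
Upper fence = Q3 + 1.5·IQR = 91.60 + 38.85 = 130.45.
8.5 lies below the lower fence.

yes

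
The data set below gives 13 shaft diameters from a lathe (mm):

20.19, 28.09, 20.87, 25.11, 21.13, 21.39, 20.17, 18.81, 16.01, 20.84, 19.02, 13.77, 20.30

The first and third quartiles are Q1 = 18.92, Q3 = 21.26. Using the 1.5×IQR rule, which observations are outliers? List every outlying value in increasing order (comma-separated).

13.77, 25.11, 28.09

IQR = Q3 − Q1 = 21.26 − 18.92 = 2.34.
Lower fence = Q1 − 1.5·IQR = 18.92 − 3.51 = 15.41.
Upper fence = Q3 + 1.5·IQR = 21.26 + 3.51 = 24.77.
13.77 < 15.41 → outlier.
25.11 > 24.77 → outlier.
28.09 > 24.77 → outlier.
All remaining values lie within [15.41, 24.77].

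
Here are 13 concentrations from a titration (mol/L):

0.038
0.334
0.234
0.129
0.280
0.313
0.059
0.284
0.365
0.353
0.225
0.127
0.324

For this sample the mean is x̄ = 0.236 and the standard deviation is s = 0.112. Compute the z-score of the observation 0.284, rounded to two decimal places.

0.43

z = (0.284 − 0.236) / 0.112 = 0.43.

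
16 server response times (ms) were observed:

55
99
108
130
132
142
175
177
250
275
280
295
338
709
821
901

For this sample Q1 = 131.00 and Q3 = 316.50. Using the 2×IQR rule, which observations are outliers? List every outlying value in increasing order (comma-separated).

IQR = Q3 − Q1 = 316.50 − 131.00 = 185.50.
Lower fence = Q1 − 2·IQR = 131.00 − 371.00 = -240.00.
Upper fence = Q3 + 2·IQR = 316.50 + 371.00 = 687.50.
709 > 687.50 → outlier.
821 > 687.50 → outlier.
901 > 687.50 → outlier.
All remaining values lie within [-240.00, 687.50].

709, 821, 901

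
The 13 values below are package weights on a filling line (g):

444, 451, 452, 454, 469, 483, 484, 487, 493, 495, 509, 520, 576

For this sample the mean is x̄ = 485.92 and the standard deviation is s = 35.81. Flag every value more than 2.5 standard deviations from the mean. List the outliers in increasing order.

Cutoffs at x̄ ± 2.5s: 485.92 ± 2.5·35.81 = [396.395, 575.445].
576: z = 2.52, |z| > 2.5 → outlier.
Every other value lies within [396.395, 575.445].

576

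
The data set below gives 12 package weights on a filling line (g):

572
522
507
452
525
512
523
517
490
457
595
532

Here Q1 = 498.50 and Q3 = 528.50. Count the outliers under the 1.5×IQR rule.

IQR = 30.00; fences at 498.50 − 45.00 = 453.50 and 528.50 + 45.00 = 573.50.
Outside the cutoffs: 452, 595.

2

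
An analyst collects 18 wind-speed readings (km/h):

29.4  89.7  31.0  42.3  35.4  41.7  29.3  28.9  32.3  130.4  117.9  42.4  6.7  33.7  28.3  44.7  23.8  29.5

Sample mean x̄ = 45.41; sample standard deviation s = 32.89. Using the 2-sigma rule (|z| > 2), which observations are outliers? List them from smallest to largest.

Cutoffs at x̄ ± 2s: 45.41 ± 2·32.89 = [-20.37, 111.19].
117.9: z = 2.20, |z| > 2 → outlier.
130.4: z = 2.58, |z| > 2 → outlier.
Every other value lies within [-20.37, 111.19].

117.9, 130.4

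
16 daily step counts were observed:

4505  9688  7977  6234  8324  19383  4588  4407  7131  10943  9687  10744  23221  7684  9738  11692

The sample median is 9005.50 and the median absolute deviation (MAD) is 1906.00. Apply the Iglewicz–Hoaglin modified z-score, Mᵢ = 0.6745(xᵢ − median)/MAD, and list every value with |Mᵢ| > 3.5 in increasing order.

|Mᵢ| > 3.5 ⇔ |xᵢ − 9005.50| > 3.5·1906.00/0.6745 = 9890.29.
So outliers lie outside [-884.79, 18895.79].
19383: M = 3.67 → outlier.
23221: M = 5.03 → outlier.

19383, 23221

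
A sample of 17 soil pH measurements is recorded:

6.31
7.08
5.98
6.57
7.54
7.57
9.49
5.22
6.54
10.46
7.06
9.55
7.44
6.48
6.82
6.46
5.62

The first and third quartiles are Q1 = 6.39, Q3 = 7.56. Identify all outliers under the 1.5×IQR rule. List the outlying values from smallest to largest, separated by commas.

9.49, 9.55, 10.46

IQR = Q3 − Q1 = 7.56 − 6.39 = 1.17.
Lower fence = Q1 − 1.5·IQR = 6.39 − 1.755 = 4.635.
Upper fence = Q3 + 1.5·IQR = 7.56 + 1.755 = 9.315.
9.49 > 9.315 → outlier.
9.55 > 9.315 → outlier.
10.46 > 9.315 → outlier.
All remaining values lie within [4.635, 9.315].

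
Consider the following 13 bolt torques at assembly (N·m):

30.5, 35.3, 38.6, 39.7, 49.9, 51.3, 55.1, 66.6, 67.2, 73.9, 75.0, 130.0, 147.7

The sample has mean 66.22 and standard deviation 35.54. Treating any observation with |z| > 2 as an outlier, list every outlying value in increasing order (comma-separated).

Cutoffs at x̄ ± 2s: 66.22 ± 2·35.54 = [-4.86, 137.30].
147.7: z = 2.29, |z| > 2 → outlier.
Every other value lies within [-4.86, 137.30].

147.7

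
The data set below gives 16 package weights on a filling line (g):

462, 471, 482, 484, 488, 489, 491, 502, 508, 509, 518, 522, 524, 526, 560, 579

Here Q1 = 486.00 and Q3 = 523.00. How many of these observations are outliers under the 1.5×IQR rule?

1

IQR = 37.00; fences at 486.00 − 55.50 = 430.50 and 523.00 + 55.50 = 578.50.
Outside the cutoffs: 579.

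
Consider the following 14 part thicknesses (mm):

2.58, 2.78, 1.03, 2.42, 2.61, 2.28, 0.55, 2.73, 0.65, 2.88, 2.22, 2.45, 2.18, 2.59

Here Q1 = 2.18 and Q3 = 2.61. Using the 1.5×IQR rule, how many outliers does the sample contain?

IQR = 0.43; fences at 2.18 − 0.645 = 1.535 and 2.61 + 0.645 = 3.255.
Outside the cutoffs: 0.55, 0.65, 1.03.

3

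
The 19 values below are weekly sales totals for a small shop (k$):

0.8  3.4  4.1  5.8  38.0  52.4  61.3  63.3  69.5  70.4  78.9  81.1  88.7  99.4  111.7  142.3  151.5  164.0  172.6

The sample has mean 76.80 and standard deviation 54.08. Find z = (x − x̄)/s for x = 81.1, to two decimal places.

z = (81.1 − 76.80) / 54.08 = 0.08.

0.08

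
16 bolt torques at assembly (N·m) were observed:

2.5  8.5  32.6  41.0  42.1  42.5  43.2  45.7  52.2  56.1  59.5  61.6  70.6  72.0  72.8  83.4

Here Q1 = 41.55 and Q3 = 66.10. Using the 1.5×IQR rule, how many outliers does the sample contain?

IQR = 24.55; fences at 41.55 − 36.825 = 4.725 and 66.10 + 36.825 = 102.925.
Outside the cutoffs: 2.5.

1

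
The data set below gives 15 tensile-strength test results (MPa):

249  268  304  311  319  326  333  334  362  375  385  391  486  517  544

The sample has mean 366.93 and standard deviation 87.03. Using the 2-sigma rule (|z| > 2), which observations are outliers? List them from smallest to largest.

Cutoffs at x̄ ± 2s: 366.93 ± 2·87.03 = [192.87, 540.99].
544: z = 2.03, |z| > 2 → outlier.
Every other value lies within [192.87, 540.99].

544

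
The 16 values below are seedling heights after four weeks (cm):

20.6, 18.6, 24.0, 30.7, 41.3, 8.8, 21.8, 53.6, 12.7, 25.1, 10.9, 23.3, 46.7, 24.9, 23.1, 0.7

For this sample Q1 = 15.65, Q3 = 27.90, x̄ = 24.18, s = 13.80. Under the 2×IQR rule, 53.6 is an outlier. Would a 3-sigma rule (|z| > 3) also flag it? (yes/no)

no

z = (53.6 − 24.18) / 13.80 = 2.13.
|z| = 2.13 ≤ 3.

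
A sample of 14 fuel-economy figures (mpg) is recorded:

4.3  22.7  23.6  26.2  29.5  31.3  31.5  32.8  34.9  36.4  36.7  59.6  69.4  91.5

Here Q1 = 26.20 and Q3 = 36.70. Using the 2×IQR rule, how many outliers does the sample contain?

IQR = 10.50; fences at 26.20 − 21.00 = 5.20 and 36.70 + 21.00 = 57.70.
Outside the cutoffs: 4.3, 59.6, 69.4, 91.5.

4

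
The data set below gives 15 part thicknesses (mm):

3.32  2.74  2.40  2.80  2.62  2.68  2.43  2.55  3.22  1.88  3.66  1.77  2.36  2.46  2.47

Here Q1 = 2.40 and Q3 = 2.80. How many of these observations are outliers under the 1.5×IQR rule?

2

IQR = 0.40; fences at 2.40 − 0.60 = 1.80 and 2.80 + 0.60 = 3.40.
Outside the cutoffs: 1.77, 3.66.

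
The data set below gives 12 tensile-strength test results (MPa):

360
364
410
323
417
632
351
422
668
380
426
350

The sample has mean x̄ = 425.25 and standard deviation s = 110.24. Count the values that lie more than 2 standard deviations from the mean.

1

Cutoffs: x̄ ± 2s = [204.77, 645.73].
Outside the cutoffs: 668.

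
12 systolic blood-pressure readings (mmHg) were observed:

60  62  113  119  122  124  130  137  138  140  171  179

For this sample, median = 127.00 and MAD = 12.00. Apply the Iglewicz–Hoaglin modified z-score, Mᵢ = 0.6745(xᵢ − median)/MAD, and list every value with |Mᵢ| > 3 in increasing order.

|Mᵢ| > 3 ⇔ |xᵢ − 127.00| > 3·12.00/0.6745 = 53.37.
So outliers lie outside [73.63, 180.37].
60: M = -3.77 → outlier.
62: M = -3.65 → outlier.

60, 62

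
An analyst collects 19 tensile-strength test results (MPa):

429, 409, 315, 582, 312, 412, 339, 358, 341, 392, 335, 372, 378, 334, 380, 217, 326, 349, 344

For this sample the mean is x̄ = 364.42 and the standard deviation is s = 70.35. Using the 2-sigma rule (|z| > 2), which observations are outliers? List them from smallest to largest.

Cutoffs at x̄ ± 2s: 364.42 ± 2·70.35 = [223.72, 505.12].
217: z = -2.10, |z| > 2 → outlier.
582: z = 3.09, |z| > 2 → outlier.
Every other value lies within [223.72, 505.12].

217, 582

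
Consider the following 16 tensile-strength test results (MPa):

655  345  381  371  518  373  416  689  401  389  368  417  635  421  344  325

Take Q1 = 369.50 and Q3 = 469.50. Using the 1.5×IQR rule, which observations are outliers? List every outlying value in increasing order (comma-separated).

IQR = Q3 − Q1 = 469.50 − 369.50 = 100.00.
Lower fence = Q1 − 1.5·IQR = 369.50 − 150.00 = 219.50.
Upper fence = Q3 + 1.5·IQR = 469.50 + 150.00 = 619.50.
635 > 619.50 → outlier.
655 > 619.50 → outlier.
689 > 619.50 → outlier.
All remaining values lie within [219.50, 619.50].

635, 655, 689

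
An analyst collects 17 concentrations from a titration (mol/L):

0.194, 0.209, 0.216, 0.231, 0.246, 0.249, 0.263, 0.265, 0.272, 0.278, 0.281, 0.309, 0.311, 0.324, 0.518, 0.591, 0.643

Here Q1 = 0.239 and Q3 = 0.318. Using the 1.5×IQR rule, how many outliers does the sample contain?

IQR = 0.079; fences at 0.239 − 0.1185 = 0.1205 and 0.318 + 0.1185 = 0.4365.
Outside the cutoffs: 0.518, 0.591, 0.643.

3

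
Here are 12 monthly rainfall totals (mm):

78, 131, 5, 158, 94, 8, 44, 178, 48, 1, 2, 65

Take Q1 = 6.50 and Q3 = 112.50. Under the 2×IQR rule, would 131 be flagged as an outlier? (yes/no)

IQR = Q3 − Q1 = 112.50 − 6.50 = 106.00.
Lower fence = Q1 − 2·IQR = 6.50 − 212.00 = -205.50.
Upper fence = Q3 + 2·IQR = 112.50 + 212.00 = 324.50.
131 lies within [-205.50, 324.50].

no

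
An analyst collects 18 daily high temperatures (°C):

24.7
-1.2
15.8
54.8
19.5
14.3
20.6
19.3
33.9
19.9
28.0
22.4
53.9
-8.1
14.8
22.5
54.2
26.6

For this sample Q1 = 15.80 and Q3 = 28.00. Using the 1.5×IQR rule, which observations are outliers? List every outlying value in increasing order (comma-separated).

-8.1, 53.9, 54.2, 54.8

IQR = Q3 − Q1 = 28.00 − 15.80 = 12.20.
Lower fence = Q1 − 1.5·IQR = 15.80 − 18.30 = -2.50.
Upper fence = Q3 + 1.5·IQR = 28.00 + 18.30 = 46.30.
-8.1 < -2.50 → outlier.
53.9 > 46.30 → outlier.
54.2 > 46.30 → outlier.
54.8 > 46.30 → outlier.
All remaining values lie within [-2.50, 46.30].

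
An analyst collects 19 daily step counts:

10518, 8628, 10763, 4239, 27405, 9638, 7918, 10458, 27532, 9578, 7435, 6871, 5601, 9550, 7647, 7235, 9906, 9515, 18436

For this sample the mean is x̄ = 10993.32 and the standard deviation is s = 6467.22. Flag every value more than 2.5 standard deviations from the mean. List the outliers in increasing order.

27405, 27532

Cutoffs at x̄ ± 2.5s: 10993.32 ± 2.5·6467.22 = [-5174.73, 27161.37].
27405: z = 2.54, |z| > 2.5 → outlier.
27532: z = 2.56, |z| > 2.5 → outlier.
Every other value lies within [-5174.73, 27161.37].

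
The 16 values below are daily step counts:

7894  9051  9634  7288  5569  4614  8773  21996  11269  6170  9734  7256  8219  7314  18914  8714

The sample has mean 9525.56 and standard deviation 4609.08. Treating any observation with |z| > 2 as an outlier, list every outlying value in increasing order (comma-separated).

Cutoffs at x̄ ± 2s: 9525.56 ± 2·4609.08 = [307.40, 18743.72].
18914: z = 2.04, |z| > 2 → outlier.
21996: z = 2.71, |z| > 2 → outlier.
Every other value lies within [307.40, 18743.72].

18914, 21996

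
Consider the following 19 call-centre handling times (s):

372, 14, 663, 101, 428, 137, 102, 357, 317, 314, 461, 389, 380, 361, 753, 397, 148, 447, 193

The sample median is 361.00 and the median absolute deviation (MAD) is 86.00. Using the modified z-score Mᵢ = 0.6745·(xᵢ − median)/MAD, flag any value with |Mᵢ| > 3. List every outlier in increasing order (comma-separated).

753

|Mᵢ| > 3 ⇔ |xᵢ − 361.00| > 3·86.00/0.6745 = 382.51.
So outliers lie outside [-21.51, 743.51].
753: M = 3.07 → outlier.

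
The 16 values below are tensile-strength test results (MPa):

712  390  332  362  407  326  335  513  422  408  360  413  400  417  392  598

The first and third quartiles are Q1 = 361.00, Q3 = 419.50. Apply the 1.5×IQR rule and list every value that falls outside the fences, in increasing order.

IQR = Q3 − Q1 = 419.50 − 361.00 = 58.50.
Lower fence = Q1 − 1.5·IQR = 361.00 − 87.75 = 273.25.
Upper fence = Q3 + 1.5·IQR = 419.50 + 87.75 = 507.25.
513 > 507.25 → outlier.
598 > 507.25 → outlier.
712 > 507.25 → outlier.
All remaining values lie within [273.25, 507.25].

513, 598, 712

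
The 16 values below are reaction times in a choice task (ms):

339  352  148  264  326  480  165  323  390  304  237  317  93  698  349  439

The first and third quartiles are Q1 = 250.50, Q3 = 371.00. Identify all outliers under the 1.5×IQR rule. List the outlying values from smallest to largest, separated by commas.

698

IQR = Q3 − Q1 = 371.00 − 250.50 = 120.50.
Lower fence = Q1 − 1.5·IQR = 250.50 − 180.75 = 69.75.
Upper fence = Q3 + 1.5·IQR = 371.00 + 180.75 = 551.75.
698 > 551.75 → outlier.
All remaining values lie within [69.75, 551.75].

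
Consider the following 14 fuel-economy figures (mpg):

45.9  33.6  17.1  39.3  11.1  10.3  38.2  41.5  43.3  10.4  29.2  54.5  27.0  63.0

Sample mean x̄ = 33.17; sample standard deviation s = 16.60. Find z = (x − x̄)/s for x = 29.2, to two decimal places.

z = (29.2 − 33.17) / 16.60 = -0.24.

-0.24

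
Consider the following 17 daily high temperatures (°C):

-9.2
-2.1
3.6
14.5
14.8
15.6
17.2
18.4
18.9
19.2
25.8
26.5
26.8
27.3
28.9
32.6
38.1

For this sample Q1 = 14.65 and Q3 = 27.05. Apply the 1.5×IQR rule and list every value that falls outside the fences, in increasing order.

-9.2

IQR = Q3 − Q1 = 27.05 − 14.65 = 12.40.
Lower fence = Q1 − 1.5·IQR = 14.65 − 18.60 = -3.95.
Upper fence = Q3 + 1.5·IQR = 27.05 + 18.60 = 45.65.
-9.2 < -3.95 → outlier.
All remaining values lie within [-3.95, 45.65].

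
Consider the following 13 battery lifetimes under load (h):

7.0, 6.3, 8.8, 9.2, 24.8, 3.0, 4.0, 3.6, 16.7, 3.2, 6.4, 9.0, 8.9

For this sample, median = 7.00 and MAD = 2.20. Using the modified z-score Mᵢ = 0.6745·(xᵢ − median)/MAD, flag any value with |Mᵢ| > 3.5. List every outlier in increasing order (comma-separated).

|Mᵢ| > 3.5 ⇔ |xᵢ − 7.00| > 3.5·2.20/0.6745 = 11.42.
So outliers lie outside [-4.42, 18.42].
24.8: M = 5.46 → outlier.

24.8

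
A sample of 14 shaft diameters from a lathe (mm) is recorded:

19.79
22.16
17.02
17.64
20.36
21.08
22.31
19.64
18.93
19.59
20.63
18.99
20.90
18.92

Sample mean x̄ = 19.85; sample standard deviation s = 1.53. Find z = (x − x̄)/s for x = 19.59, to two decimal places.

-0.17

z = (19.59 − 19.85) / 1.53 = -0.17.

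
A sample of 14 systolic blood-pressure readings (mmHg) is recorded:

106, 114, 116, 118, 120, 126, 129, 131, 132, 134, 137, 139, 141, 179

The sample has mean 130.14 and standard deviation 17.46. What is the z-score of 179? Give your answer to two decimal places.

2.80

z = (179 − 130.14) / 17.46 = 2.80.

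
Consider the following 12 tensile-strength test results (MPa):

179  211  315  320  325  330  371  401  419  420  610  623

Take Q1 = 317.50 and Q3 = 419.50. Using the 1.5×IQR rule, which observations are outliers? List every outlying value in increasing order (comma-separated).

IQR = Q3 − Q1 = 419.50 − 317.50 = 102.00.
Lower fence = Q1 − 1.5·IQR = 317.50 − 153.00 = 164.50.
Upper fence = Q3 + 1.5·IQR = 419.50 + 153.00 = 572.50.
610 > 572.50 → outlier.
623 > 572.50 → outlier.
All remaining values lie within [164.50, 572.50].

610, 623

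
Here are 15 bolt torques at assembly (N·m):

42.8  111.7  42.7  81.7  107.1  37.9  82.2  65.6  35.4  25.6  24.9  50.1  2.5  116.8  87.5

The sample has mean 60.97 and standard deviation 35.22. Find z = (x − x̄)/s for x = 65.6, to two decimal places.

z = (65.6 − 60.97) / 35.22 = 0.13.

0.13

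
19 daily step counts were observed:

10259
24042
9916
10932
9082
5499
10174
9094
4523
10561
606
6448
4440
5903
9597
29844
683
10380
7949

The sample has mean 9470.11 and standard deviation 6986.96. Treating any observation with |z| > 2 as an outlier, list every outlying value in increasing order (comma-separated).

Cutoffs at x̄ ± 2s: 9470.11 ± 2·6986.96 = [-4503.81, 23444.03].
24042: z = 2.09, |z| > 2 → outlier.
29844: z = 2.92, |z| > 2 → outlier.
Every other value lies within [-4503.81, 23444.03].

24042, 29844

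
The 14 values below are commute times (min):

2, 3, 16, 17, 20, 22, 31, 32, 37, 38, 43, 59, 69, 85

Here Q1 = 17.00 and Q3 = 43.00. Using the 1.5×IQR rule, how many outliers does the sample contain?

1

IQR = 26.00; fences at 17.00 − 39.00 = -22.00 and 43.00 + 39.00 = 82.00.
Outside the cutoffs: 85.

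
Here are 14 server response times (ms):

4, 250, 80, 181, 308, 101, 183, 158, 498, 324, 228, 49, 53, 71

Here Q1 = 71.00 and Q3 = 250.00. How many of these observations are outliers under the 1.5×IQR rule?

IQR = 179.00; fences at 71.00 − 268.50 = -197.50 and 250.00 + 268.50 = 518.50.
Every value lies within the cutoffs.

0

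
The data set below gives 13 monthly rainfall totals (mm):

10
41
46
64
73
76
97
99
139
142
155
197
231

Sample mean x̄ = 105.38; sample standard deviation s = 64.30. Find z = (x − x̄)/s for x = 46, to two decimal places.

-0.92

z = (46 − 105.38) / 64.30 = -0.92.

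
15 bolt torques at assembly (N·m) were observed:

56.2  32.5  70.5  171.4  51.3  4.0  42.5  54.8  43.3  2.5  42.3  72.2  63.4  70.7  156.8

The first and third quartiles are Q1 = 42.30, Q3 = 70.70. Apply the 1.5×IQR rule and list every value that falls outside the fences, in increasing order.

IQR = Q3 − Q1 = 70.70 − 42.30 = 28.40.
Lower fence = Q1 − 1.5·IQR = 42.30 − 42.60 = -0.30.
Upper fence = Q3 + 1.5·IQR = 70.70 + 42.60 = 113.30.
156.8 > 113.30 → outlier.
171.4 > 113.30 → outlier.
All remaining values lie within [-0.30, 113.30].

156.8, 171.4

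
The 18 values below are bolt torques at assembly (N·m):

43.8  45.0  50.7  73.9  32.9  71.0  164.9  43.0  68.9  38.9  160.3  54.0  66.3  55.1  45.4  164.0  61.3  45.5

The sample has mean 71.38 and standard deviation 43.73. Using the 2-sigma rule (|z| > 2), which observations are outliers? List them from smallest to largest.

Cutoffs at x̄ ± 2s: 71.38 ± 2·43.73 = [-16.08, 158.84].
160.3: z = 2.03, |z| > 2 → outlier.
164.0: z = 2.12, |z| > 2 → outlier.
164.9: z = 2.14, |z| > 2 → outlier.
Every other value lies within [-16.08, 158.84].

160.3, 164.0, 164.9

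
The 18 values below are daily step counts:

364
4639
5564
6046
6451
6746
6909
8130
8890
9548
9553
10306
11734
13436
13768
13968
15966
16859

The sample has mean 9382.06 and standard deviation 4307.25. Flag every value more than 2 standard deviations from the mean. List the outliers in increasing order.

364

Cutoffs at x̄ ± 2s: 9382.06 ± 2·4307.25 = [767.56, 17996.56].
364: z = -2.09, |z| > 2 → outlier.
Every other value lies within [767.56, 17996.56].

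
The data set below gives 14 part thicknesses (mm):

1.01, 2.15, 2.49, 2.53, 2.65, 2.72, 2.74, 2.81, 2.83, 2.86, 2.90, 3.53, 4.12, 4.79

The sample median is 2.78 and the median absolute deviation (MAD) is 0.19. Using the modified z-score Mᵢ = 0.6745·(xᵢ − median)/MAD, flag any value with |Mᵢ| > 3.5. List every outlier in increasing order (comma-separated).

|Mᵢ| > 3.5 ⇔ |xᵢ − 2.78| > 3.5·0.19/0.6745 = 0.99.
So outliers lie outside [1.79, 3.77].
1.01: M = -6.28 → outlier.
4.12: M = 4.76 → outlier.
4.79: M = 7.14 → outlier.

1.01, 4.12, 4.79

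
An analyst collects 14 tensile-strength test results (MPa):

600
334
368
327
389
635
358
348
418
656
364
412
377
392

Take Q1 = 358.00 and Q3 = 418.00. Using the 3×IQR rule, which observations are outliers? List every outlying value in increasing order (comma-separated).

IQR = Q3 − Q1 = 418.00 − 358.00 = 60.00.
Lower fence = Q1 − 3·IQR = 358.00 − 180.00 = 178.00.
Upper fence = Q3 + 3·IQR = 418.00 + 180.00 = 598.00.
600 > 598.00 → outlier.
635 > 598.00 → outlier.
656 > 598.00 → outlier.
All remaining values lie within [178.00, 598.00].

600, 635, 656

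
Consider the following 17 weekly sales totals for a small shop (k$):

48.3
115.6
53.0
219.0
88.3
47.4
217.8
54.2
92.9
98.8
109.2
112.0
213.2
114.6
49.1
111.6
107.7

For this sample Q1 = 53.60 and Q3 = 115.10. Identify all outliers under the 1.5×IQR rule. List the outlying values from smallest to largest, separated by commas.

IQR = Q3 − Q1 = 115.10 − 53.60 = 61.50.
Lower fence = Q1 − 1.5·IQR = 53.60 − 92.25 = -38.65.
Upper fence = Q3 + 1.5·IQR = 115.10 + 92.25 = 207.35.
213.2 > 207.35 → outlier.
217.8 > 207.35 → outlier.
219.0 > 207.35 → outlier.
All remaining values lie within [-38.65, 207.35].

213.2, 217.8, 219.0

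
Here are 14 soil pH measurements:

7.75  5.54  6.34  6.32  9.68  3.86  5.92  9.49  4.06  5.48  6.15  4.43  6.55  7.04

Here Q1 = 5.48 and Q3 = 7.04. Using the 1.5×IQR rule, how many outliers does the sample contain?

IQR = 1.56; fences at 5.48 − 2.34 = 3.14 and 7.04 + 2.34 = 9.38.
Outside the cutoffs: 9.49, 9.68.

2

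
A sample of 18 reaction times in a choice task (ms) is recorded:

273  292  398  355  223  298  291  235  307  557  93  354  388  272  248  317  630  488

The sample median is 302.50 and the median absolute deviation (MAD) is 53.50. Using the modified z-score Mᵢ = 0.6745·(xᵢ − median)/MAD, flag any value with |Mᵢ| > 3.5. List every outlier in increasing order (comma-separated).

630

|Mᵢ| > 3.5 ⇔ |xᵢ − 302.50| > 3.5·53.50/0.6745 = 277.61.
So outliers lie outside [24.89, 580.11].
630: M = 4.13 → outlier.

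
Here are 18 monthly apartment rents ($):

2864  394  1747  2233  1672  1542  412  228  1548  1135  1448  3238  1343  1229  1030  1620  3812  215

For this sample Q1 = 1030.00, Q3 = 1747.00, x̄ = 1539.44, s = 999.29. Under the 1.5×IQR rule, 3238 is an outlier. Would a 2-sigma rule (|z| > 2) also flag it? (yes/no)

z = (3238 − 1539.44) / 999.29 = 1.70.
|z| = 1.70 ≤ 2.

no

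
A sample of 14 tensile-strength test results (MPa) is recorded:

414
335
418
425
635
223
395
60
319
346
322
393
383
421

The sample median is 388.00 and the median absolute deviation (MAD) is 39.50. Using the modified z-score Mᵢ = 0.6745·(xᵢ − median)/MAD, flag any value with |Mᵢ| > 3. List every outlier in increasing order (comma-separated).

|Mᵢ| > 3 ⇔ |xᵢ − 388.00| > 3·39.50/0.6745 = 175.69.
So outliers lie outside [212.31, 563.69].
60: M = -5.60 → outlier.
635: M = 4.22 → outlier.

60, 635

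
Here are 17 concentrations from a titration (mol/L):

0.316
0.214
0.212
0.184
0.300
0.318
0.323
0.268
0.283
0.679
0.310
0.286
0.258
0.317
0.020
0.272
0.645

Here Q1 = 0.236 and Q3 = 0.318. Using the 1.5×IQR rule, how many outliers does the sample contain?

3

IQR = 0.082; fences at 0.236 − 0.123 = 0.113 and 0.318 + 0.123 = 0.441.
Outside the cutoffs: 0.020, 0.645, 0.679.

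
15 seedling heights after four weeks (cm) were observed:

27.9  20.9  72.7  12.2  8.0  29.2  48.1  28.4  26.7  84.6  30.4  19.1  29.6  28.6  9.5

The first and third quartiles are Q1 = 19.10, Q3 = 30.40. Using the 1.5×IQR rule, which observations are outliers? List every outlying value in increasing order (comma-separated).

IQR = Q3 − Q1 = 30.40 − 19.10 = 11.30.
Lower fence = Q1 − 1.5·IQR = 19.10 − 16.95 = 2.15.
Upper fence = Q3 + 1.5·IQR = 30.40 + 16.95 = 47.35.
48.1 > 47.35 → outlier.
72.7 > 47.35 → outlier.
84.6 > 47.35 → outlier.
All remaining values lie within [2.15, 47.35].

48.1, 72.7, 84.6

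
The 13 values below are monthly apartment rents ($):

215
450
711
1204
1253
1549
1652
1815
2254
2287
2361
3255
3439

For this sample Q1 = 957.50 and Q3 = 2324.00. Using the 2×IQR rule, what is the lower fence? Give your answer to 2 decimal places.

IQR = Q3 − Q1 = 2324.00 − 957.50 = 1366.50.
Lower fence = Q1 − 2·IQR = 957.50 − 2733.00 = -1775.50.
Upper fence = Q3 + 2·IQR = 2324.00 + 2733.00 = 5057.00.

-1775.50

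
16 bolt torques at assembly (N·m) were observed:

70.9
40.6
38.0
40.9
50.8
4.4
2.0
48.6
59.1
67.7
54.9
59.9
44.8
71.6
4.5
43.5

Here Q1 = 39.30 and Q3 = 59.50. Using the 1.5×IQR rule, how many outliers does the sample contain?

IQR = 20.20; fences at 39.30 − 30.30 = 9.00 and 59.50 + 30.30 = 89.80.
Outside the cutoffs: 2.0, 4.4, 4.5.

3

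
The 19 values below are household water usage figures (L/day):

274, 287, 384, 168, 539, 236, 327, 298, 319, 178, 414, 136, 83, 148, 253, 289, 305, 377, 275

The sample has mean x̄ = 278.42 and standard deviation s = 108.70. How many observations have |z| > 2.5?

0

Cutoffs: x̄ ± 2.5s = [6.67, 550.17].
Every value lies within the cutoffs.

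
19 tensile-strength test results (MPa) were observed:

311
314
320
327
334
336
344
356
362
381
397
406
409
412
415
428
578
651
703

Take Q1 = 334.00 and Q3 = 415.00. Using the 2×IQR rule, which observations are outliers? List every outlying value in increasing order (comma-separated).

578, 651, 703

IQR = Q3 − Q1 = 415.00 − 334.00 = 81.00.
Lower fence = Q1 − 2·IQR = 334.00 − 162.00 = 172.00.
Upper fence = Q3 + 2·IQR = 415.00 + 162.00 = 577.00.
578 > 577.00 → outlier.
651 > 577.00 → outlier.
703 > 577.00 → outlier.
All remaining values lie within [172.00, 577.00].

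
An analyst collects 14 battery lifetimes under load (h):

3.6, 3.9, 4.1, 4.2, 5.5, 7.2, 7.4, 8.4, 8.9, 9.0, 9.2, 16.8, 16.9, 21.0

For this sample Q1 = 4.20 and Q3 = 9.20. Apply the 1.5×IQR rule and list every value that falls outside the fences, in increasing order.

16.8, 16.9, 21.0

IQR = Q3 − Q1 = 9.20 − 4.20 = 5.00.
Lower fence = Q1 − 1.5·IQR = 4.20 − 7.50 = -3.30.
Upper fence = Q3 + 1.5·IQR = 9.20 + 7.50 = 16.70.
16.8 > 16.70 → outlier.
16.9 > 16.70 → outlier.
21.0 > 16.70 → outlier.
All remaining values lie within [-3.30, 16.70].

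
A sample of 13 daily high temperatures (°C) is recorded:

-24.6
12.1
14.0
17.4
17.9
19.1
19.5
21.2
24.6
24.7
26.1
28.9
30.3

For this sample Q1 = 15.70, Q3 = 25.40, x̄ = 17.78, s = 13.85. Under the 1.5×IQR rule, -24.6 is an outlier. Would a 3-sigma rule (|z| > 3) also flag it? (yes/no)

yes

z = (-24.6 − 17.78) / 13.85 = -3.06.
|z| = 3.06 > 3.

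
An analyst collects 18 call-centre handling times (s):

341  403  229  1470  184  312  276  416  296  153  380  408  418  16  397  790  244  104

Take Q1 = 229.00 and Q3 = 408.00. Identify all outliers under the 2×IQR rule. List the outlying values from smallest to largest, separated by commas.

790, 1470

IQR = Q3 − Q1 = 408.00 − 229.00 = 179.00.
Lower fence = Q1 − 2·IQR = 229.00 − 358.00 = -129.00.
Upper fence = Q3 + 2·IQR = 408.00 + 358.00 = 766.00.
790 > 766.00 → outlier.
1470 > 766.00 → outlier.
All remaining values lie within [-129.00, 766.00].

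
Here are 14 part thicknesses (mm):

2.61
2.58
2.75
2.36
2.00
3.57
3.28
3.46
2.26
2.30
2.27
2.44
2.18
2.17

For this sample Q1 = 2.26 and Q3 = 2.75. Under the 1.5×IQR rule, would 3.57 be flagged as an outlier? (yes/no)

yes

IQR = Q3 − Q1 = 2.75 − 2.26 = 0.49.
Lower fence = Q1 − 1.5·IQR = 2.26 − 0.735 = 1.525.
Upper fence = Q3 + 1.5·IQR = 2.75 + 0.735 = 3.485.
3.57 lies above the upper fence.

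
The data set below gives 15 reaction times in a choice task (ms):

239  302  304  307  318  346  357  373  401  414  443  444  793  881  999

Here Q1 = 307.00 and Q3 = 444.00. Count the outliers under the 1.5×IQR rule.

3

IQR = 137.00; fences at 307.00 − 205.50 = 101.50 and 444.00 + 205.50 = 649.50.
Outside the cutoffs: 793, 881, 999.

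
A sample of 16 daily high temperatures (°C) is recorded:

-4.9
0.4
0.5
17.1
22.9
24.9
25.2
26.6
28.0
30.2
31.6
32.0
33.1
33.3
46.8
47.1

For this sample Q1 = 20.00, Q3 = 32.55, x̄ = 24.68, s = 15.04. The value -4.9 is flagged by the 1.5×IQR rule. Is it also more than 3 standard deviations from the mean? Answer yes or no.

z = (-4.9 − 24.68) / 15.04 = -1.97.
|z| = 1.97 ≤ 3.

no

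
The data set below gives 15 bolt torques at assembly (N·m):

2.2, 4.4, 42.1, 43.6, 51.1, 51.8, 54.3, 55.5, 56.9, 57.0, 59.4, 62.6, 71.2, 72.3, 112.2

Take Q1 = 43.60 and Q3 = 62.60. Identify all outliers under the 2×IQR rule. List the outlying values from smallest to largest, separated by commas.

IQR = Q3 − Q1 = 62.60 − 43.60 = 19.00.
Lower fence = Q1 − 2·IQR = 43.60 − 38.00 = 5.60.
Upper fence = Q3 + 2·IQR = 62.60 + 38.00 = 100.60.
2.2 < 5.60 → outlier.
4.4 < 5.60 → outlier.
112.2 > 100.60 → outlier.
All remaining values lie within [5.60, 100.60].

2.2, 4.4, 112.2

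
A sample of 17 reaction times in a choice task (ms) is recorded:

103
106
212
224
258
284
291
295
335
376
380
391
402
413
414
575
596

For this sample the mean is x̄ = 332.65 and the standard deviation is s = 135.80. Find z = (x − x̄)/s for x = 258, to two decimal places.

z = (258 − 332.65) / 135.80 = -0.55.

-0.55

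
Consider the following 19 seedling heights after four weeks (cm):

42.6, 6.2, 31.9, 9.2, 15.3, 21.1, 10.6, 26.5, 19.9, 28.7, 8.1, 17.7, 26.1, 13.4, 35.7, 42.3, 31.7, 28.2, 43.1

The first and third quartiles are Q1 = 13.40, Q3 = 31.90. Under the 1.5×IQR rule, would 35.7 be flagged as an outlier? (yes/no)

no

IQR = Q3 − Q1 = 31.90 − 13.40 = 18.50.
Lower fence = Q1 − 1.5·IQR = 13.40 − 27.75 = -14.35.
Upper fence = Q3 + 1.5·IQR = 31.90 + 27.75 = 59.65.
35.7 lies within [-14.35, 59.65].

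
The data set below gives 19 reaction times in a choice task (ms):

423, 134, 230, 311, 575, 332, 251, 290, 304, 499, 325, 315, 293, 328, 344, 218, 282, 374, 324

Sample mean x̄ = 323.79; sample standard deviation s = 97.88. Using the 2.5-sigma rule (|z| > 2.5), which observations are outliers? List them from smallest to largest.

575

Cutoffs at x̄ ± 2.5s: 323.79 ± 2.5·97.88 = [79.09, 568.49].
575: z = 2.57, |z| > 2.5 → outlier.
Every other value lies within [79.09, 568.49].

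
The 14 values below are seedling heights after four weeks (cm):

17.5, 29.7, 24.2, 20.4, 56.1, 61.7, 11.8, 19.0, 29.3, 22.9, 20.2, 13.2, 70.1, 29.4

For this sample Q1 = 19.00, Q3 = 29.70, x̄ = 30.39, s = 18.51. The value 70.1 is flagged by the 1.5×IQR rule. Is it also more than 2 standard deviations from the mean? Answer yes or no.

z = (70.1 − 30.39) / 18.51 = 2.15.
|z| = 2.15 > 2.

yes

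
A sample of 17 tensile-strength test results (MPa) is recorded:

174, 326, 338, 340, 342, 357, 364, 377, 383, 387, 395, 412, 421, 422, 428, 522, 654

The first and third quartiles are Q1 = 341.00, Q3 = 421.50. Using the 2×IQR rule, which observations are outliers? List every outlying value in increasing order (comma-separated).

IQR = Q3 − Q1 = 421.50 − 341.00 = 80.50.
Lower fence = Q1 − 2·IQR = 341.00 − 161.00 = 180.00.
Upper fence = Q3 + 2·IQR = 421.50 + 161.00 = 582.50.
174 < 180.00 → outlier.
654 > 582.50 → outlier.
All remaining values lie within [180.00, 582.50].

174, 654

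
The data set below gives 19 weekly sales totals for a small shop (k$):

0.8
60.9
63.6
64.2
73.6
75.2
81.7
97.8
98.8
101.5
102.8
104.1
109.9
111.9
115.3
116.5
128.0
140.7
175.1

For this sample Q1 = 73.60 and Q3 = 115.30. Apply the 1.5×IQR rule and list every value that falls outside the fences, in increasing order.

IQR = Q3 − Q1 = 115.30 − 73.60 = 41.70.
Lower fence = Q1 − 1.5·IQR = 73.60 − 62.55 = 11.05.
Upper fence = Q3 + 1.5·IQR = 115.30 + 62.55 = 177.85.
0.8 < 11.05 → outlier.
All remaining values lie within [11.05, 177.85].

0.8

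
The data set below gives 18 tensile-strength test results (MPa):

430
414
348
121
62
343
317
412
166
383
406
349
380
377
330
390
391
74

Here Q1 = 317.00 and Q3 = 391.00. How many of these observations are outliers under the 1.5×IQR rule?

IQR = 74.00; fences at 317.00 − 111.00 = 206.00 and 391.00 + 111.00 = 502.00.
Outside the cutoffs: 62, 74, 121, 166.

4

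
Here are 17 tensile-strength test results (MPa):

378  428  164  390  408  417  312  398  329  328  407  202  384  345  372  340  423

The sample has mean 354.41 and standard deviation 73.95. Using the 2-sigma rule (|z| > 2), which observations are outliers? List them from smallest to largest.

164, 202

Cutoffs at x̄ ± 2s: 354.41 ± 2·73.95 = [206.51, 502.31].
164: z = -2.57, |z| > 2 → outlier.
202: z = -2.06, |z| > 2 → outlier.
Every other value lies within [206.51, 502.31].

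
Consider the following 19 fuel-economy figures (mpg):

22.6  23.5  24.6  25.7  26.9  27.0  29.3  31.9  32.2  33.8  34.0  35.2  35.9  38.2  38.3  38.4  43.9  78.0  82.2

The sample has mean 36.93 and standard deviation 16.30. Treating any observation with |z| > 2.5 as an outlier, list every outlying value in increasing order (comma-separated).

78.0, 82.2

Cutoffs at x̄ ± 2.5s: 36.93 ± 2.5·16.30 = [-3.82, 77.68].
78.0: z = 2.52, |z| > 2.5 → outlier.
82.2: z = 2.78, |z| > 2.5 → outlier.
Every other value lies within [-3.82, 77.68].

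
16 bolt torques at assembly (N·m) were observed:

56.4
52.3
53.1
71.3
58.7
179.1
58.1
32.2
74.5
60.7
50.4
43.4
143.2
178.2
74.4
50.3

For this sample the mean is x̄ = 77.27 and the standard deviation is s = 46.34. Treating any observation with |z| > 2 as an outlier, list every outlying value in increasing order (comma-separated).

178.2, 179.1

Cutoffs at x̄ ± 2s: 77.27 ± 2·46.34 = [-15.41, 169.95].
178.2: z = 2.18, |z| > 2 → outlier.
179.1: z = 2.20, |z| > 2 → outlier.
Every other value lies within [-15.41, 169.95].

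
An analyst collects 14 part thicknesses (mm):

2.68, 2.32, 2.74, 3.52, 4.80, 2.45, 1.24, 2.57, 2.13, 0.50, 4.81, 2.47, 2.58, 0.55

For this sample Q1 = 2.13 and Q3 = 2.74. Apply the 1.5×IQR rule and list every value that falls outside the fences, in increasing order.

IQR = Q3 − Q1 = 2.74 − 2.13 = 0.61.
Lower fence = Q1 − 1.5·IQR = 2.13 − 0.915 = 1.215.
Upper fence = Q3 + 1.5·IQR = 2.74 + 0.915 = 3.655.
0.50 < 1.215 → outlier.
0.55 < 1.215 → outlier.
4.80 > 3.655 → outlier.
4.81 > 3.655 → outlier.
All remaining values lie within [1.215, 3.655].

0.50, 0.55, 4.80, 4.81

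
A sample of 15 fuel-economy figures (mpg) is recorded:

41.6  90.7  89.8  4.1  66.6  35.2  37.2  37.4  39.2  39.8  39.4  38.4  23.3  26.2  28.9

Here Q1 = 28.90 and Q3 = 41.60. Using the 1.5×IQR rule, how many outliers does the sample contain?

IQR = 12.70; fences at 28.90 − 19.05 = 9.85 and 41.60 + 19.05 = 60.65.
Outside the cutoffs: 4.1, 66.6, 89.8, 90.7.

4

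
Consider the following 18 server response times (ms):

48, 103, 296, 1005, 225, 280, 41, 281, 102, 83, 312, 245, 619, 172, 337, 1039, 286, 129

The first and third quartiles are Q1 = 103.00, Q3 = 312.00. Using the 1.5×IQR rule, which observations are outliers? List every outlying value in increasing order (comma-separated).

1005, 1039

IQR = Q3 − Q1 = 312.00 − 103.00 = 209.00.
Lower fence = Q1 − 1.5·IQR = 103.00 − 313.50 = -210.50.
Upper fence = Q3 + 1.5·IQR = 312.00 + 313.50 = 625.50.
1005 > 625.50 → outlier.
1039 > 625.50 → outlier.
All remaining values lie within [-210.50, 625.50].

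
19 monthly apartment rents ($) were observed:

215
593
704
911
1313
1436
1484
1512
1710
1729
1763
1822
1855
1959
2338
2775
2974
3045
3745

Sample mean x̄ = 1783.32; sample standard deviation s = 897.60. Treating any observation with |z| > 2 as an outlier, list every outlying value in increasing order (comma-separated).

3745

Cutoffs at x̄ ± 2s: 1783.32 ± 2·897.60 = [-11.88, 3578.52].
3745: z = 2.19, |z| > 2 → outlier.
Every other value lies within [-11.88, 3578.52].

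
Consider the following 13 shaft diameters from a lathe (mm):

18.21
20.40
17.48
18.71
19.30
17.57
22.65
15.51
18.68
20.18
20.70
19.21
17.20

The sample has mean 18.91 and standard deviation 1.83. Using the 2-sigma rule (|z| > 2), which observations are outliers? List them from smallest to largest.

Cutoffs at x̄ ± 2s: 18.91 ± 2·1.83 = [15.25, 22.57].
22.65: z = 2.04, |z| > 2 → outlier.
Every other value lies within [15.25, 22.57].

22.65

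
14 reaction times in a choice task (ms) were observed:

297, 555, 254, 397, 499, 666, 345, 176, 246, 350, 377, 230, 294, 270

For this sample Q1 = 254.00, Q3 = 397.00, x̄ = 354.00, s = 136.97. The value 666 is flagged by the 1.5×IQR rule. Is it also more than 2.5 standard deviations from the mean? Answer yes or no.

no

z = (666 − 354.00) / 136.97 = 2.28.
|z| = 2.28 ≤ 2.5.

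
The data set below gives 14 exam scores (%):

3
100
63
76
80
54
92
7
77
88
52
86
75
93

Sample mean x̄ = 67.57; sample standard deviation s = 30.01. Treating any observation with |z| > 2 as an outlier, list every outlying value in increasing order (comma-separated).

3, 7

Cutoffs at x̄ ± 2s: 67.57 ± 2·30.01 = [7.55, 127.59].
3: z = -2.15, |z| > 2 → outlier.
7: z = -2.02, |z| > 2 → outlier.
Every other value lies within [7.55, 127.59].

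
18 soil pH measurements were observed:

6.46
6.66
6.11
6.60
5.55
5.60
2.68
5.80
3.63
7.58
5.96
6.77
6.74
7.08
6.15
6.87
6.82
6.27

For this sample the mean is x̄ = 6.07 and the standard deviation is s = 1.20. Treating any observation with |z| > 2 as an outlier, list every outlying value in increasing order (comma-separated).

2.68, 3.63

Cutoffs at x̄ ± 2s: 6.07 ± 2·1.20 = [3.67, 8.47].
2.68: z = -2.83, |z| > 2 → outlier.
3.63: z = -2.03, |z| > 2 → outlier.
Every other value lies within [3.67, 8.47].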